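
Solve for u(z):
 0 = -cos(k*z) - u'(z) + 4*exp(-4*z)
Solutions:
 u(z) = C1 - exp(-4*z) - sin(k*z)/k


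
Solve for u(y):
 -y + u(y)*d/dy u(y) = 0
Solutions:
 u(y) = -sqrt(C1 + y^2)
 u(y) = sqrt(C1 + y^2)


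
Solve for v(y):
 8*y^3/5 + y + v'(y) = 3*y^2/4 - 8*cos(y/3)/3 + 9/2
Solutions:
 v(y) = C1 - 2*y^4/5 + y^3/4 - y^2/2 + 9*y/2 - 8*sin(y/3)


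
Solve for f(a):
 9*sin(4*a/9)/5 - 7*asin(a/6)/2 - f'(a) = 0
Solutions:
 f(a) = C1 - 7*a*asin(a/6)/2 - 7*sqrt(36 - a^2)/2 - 81*cos(4*a/9)/20


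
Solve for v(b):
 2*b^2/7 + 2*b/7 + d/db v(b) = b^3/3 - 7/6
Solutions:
 v(b) = C1 + b^4/12 - 2*b^3/21 - b^2/7 - 7*b/6


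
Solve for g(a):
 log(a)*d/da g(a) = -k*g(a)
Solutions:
 g(a) = C1*exp(-k*li(a))


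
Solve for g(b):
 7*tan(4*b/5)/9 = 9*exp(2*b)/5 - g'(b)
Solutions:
 g(b) = C1 + 9*exp(2*b)/10 + 35*log(cos(4*b/5))/36


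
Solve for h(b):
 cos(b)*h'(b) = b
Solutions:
 h(b) = C1 + Integral(b/cos(b), b)


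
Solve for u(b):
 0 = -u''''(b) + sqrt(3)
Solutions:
 u(b) = C1 + C2*b + C3*b^2 + C4*b^3 + sqrt(3)*b^4/24


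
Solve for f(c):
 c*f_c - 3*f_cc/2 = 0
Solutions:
 f(c) = C1 + C2*erfi(sqrt(3)*c/3)


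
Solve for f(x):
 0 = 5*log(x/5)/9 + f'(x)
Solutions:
 f(x) = C1 - 5*x*log(x)/9 + 5*x/9 + 5*x*log(5)/9


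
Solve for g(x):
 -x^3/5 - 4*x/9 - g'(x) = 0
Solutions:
 g(x) = C1 - x^4/20 - 2*x^2/9


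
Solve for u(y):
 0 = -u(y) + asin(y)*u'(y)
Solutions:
 u(y) = C1*exp(Integral(1/asin(y), y))


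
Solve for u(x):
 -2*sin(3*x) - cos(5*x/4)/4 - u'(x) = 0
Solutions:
 u(x) = C1 - sin(5*x/4)/5 + 2*cos(3*x)/3


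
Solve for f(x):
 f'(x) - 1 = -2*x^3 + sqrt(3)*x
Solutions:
 f(x) = C1 - x^4/2 + sqrt(3)*x^2/2 + x


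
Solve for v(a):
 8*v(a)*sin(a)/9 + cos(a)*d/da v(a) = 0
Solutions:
 v(a) = C1*cos(a)^(8/9)


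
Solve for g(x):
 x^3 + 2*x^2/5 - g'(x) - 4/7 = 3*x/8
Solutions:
 g(x) = C1 + x^4/4 + 2*x^3/15 - 3*x^2/16 - 4*x/7


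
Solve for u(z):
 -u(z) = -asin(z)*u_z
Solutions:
 u(z) = C1*exp(Integral(1/asin(z), z))


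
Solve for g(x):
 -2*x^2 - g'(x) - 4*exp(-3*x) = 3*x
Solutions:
 g(x) = C1 - 2*x^3/3 - 3*x^2/2 + 4*exp(-3*x)/3


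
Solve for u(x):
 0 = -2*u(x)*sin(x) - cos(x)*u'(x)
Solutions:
 u(x) = C1*cos(x)^2


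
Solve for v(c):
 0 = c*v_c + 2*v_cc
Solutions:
 v(c) = C1 + C2*erf(c/2)


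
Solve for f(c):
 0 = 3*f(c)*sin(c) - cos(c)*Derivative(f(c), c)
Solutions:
 f(c) = C1/cos(c)^3


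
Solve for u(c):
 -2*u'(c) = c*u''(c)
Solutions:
 u(c) = C1 + C2/c


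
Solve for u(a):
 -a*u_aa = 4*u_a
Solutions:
 u(a) = C1 + C2/a^3


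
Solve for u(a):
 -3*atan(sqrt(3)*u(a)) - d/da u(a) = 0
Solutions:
 Integral(1/atan(sqrt(3)*_y), (_y, u(a))) = C1 - 3*a


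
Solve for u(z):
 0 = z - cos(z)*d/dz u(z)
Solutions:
 u(z) = C1 + Integral(z/cos(z), z)


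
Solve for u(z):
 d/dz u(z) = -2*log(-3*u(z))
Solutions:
 Integral(1/(log(-_y) + log(3)), (_y, u(z)))/2 = C1 - z


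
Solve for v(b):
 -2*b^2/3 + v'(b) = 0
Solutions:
 v(b) = C1 + 2*b^3/9


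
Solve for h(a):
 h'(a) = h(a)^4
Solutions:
 h(a) = (-1/(C1 + 3*a))^(1/3)
 h(a) = (-1/(C1 + a))^(1/3)*(-3^(2/3) - 3*3^(1/6)*I)/6
 h(a) = (-1/(C1 + a))^(1/3)*(-3^(2/3) + 3*3^(1/6)*I)/6


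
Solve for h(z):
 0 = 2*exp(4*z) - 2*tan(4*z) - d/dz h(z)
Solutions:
 h(z) = C1 + exp(4*z)/2 + log(cos(4*z))/2


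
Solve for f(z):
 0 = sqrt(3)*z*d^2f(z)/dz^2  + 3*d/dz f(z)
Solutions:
 f(z) = C1 + C2*z^(1 - sqrt(3))


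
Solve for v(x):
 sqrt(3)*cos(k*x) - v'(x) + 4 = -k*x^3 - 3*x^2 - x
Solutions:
 v(x) = C1 + k*x^4/4 + x^3 + x^2/2 + 4*x + sqrt(3)*sin(k*x)/k


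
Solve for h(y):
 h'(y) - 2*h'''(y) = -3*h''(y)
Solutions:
 h(y) = C1 + C2*exp(y*(3 - sqrt(17))/4) + C3*exp(y*(3 + sqrt(17))/4)


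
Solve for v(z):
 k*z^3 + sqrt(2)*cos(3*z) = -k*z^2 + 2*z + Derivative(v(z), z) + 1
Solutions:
 v(z) = C1 + k*z^4/4 + k*z^3/3 - z^2 - z + sqrt(2)*sin(3*z)/3


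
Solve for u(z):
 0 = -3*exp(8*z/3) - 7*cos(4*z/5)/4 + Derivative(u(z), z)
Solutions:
 u(z) = C1 + 9*exp(8*z/3)/8 + 35*sin(4*z/5)/16


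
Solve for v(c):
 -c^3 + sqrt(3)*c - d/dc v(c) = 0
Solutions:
 v(c) = C1 - c^4/4 + sqrt(3)*c^2/2


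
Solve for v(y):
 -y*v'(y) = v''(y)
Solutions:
 v(y) = C1 + C2*erf(sqrt(2)*y/2)


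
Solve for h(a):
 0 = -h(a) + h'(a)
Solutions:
 h(a) = C1*exp(a)


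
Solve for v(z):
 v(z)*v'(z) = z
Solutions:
 v(z) = -sqrt(C1 + z^2)
 v(z) = sqrt(C1 + z^2)


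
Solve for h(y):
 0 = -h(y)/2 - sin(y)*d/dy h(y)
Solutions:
 h(y) = C1*(cos(y) + 1)^(1/4)/(cos(y) - 1)^(1/4)


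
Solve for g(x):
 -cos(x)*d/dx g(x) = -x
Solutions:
 g(x) = C1 + Integral(x/cos(x), x)


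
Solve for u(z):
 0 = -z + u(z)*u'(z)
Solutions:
 u(z) = -sqrt(C1 + z^2)
 u(z) = sqrt(C1 + z^2)


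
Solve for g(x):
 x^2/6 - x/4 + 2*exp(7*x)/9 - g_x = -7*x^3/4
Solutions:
 g(x) = C1 + 7*x^4/16 + x^3/18 - x^2/8 + 2*exp(7*x)/63


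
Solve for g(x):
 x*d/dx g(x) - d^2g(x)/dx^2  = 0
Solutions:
 g(x) = C1 + C2*erfi(sqrt(2)*x/2)


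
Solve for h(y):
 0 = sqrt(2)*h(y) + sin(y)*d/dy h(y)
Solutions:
 h(y) = C1*(cos(y) + 1)^(sqrt(2)/2)/(cos(y) - 1)^(sqrt(2)/2)


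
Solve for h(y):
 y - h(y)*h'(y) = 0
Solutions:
 h(y) = -sqrt(C1 + y^2)
 h(y) = sqrt(C1 + y^2)


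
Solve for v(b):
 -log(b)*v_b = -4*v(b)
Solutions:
 v(b) = C1*exp(4*li(b))


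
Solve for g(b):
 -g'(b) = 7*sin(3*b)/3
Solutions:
 g(b) = C1 + 7*cos(3*b)/9


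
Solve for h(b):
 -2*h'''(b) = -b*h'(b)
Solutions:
 h(b) = C1 + Integral(C2*airyai(2^(2/3)*b/2) + C3*airybi(2^(2/3)*b/2), b)


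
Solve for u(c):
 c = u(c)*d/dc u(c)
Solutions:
 u(c) = -sqrt(C1 + c^2)
 u(c) = sqrt(C1 + c^2)


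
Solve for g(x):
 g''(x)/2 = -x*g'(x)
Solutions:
 g(x) = C1 + C2*erf(x)


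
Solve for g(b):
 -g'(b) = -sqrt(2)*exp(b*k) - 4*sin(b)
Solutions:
 g(b) = C1 - 4*cos(b) + sqrt(2)*exp(b*k)/k


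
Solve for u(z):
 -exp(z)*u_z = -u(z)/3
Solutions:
 u(z) = C1*exp(-exp(-z)/3)


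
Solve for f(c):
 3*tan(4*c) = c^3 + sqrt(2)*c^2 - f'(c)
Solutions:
 f(c) = C1 + c^4/4 + sqrt(2)*c^3/3 + 3*log(cos(4*c))/4


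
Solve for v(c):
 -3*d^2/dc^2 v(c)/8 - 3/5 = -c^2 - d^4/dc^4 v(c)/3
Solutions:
 v(c) = C1 + C2*c + C3*exp(-3*sqrt(2)*c/4) + C4*exp(3*sqrt(2)*c/4) + 2*c^4/9 + 212*c^2/135


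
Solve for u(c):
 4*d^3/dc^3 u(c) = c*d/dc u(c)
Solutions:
 u(c) = C1 + Integral(C2*airyai(2^(1/3)*c/2) + C3*airybi(2^(1/3)*c/2), c)


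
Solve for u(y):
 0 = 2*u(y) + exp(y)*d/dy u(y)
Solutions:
 u(y) = C1*exp(2*exp(-y))


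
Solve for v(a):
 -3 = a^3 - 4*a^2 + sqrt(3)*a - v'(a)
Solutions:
 v(a) = C1 + a^4/4 - 4*a^3/3 + sqrt(3)*a^2/2 + 3*a


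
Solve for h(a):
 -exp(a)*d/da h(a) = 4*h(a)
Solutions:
 h(a) = C1*exp(4*exp(-a))


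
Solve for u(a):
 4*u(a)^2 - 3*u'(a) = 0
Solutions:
 u(a) = -3/(C1 + 4*a)


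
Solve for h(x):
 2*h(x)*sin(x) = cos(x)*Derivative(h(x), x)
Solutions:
 h(x) = C1/cos(x)^2


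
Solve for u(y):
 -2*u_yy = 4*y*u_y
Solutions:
 u(y) = C1 + C2*erf(y)


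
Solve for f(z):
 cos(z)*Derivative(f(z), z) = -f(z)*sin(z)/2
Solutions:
 f(z) = C1*sqrt(cos(z))


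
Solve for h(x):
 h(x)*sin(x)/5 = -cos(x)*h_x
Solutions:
 h(x) = C1*cos(x)^(1/5)


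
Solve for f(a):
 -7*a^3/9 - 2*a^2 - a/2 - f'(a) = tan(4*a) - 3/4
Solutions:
 f(a) = C1 - 7*a^4/36 - 2*a^3/3 - a^2/4 + 3*a/4 + log(cos(4*a))/4


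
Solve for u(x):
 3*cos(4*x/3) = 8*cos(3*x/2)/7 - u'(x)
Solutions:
 u(x) = C1 - 9*sin(4*x/3)/4 + 16*sin(3*x/2)/21


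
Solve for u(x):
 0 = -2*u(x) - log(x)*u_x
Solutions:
 u(x) = C1*exp(-2*li(x))


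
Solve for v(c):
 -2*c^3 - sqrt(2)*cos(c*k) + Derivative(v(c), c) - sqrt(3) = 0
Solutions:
 v(c) = C1 + c^4/2 + sqrt(3)*c + sqrt(2)*sin(c*k)/k


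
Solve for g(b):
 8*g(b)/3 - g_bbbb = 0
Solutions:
 g(b) = C1*exp(-6^(3/4)*b/3) + C2*exp(6^(3/4)*b/3) + C3*sin(6^(3/4)*b/3) + C4*cos(6^(3/4)*b/3)


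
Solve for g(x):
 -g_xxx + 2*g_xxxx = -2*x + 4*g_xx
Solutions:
 g(x) = C1 + C2*x + C3*exp(x*(1 - sqrt(33))/4) + C4*exp(x*(1 + sqrt(33))/4) + x^3/12 - x^2/16


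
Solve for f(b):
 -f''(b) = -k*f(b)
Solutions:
 f(b) = C1*exp(-b*sqrt(k)) + C2*exp(b*sqrt(k))


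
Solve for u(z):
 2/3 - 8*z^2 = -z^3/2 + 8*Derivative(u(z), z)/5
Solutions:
 u(z) = C1 + 5*z^4/64 - 5*z^3/3 + 5*z/12


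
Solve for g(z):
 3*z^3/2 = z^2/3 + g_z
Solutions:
 g(z) = C1 + 3*z^4/8 - z^3/9


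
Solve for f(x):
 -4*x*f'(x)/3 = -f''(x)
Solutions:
 f(x) = C1 + C2*erfi(sqrt(6)*x/3)


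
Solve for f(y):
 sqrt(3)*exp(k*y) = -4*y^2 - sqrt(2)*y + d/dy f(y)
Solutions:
 f(y) = C1 + 4*y^3/3 + sqrt(2)*y^2/2 + sqrt(3)*exp(k*y)/k


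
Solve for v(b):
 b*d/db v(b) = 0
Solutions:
 v(b) = C1


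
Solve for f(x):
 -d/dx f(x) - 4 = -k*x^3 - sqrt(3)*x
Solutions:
 f(x) = C1 + k*x^4/4 + sqrt(3)*x^2/2 - 4*x


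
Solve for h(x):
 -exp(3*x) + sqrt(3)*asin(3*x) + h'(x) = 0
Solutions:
 h(x) = C1 - sqrt(3)*(x*asin(3*x) + sqrt(1 - 9*x^2)/3) + exp(3*x)/3


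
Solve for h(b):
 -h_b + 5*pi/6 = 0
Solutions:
 h(b) = C1 + 5*pi*b/6


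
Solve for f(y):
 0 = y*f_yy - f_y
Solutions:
 f(y) = C1 + C2*y^2


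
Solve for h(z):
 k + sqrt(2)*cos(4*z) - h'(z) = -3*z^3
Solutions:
 h(z) = C1 + k*z + 3*z^4/4 + sqrt(2)*sin(4*z)/4


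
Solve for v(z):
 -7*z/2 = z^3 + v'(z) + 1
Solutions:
 v(z) = C1 - z^4/4 - 7*z^2/4 - z


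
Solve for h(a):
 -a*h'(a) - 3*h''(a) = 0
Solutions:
 h(a) = C1 + C2*erf(sqrt(6)*a/6)


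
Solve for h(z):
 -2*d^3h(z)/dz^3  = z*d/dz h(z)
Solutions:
 h(z) = C1 + Integral(C2*airyai(-2^(2/3)*z/2) + C3*airybi(-2^(2/3)*z/2), z)


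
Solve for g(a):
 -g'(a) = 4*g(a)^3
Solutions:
 g(a) = -sqrt(2)*sqrt(-1/(C1 - 4*a))/2
 g(a) = sqrt(2)*sqrt(-1/(C1 - 4*a))/2


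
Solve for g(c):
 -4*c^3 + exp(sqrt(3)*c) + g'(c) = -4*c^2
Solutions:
 g(c) = C1 + c^4 - 4*c^3/3 - sqrt(3)*exp(sqrt(3)*c)/3


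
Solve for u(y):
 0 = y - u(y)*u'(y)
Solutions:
 u(y) = -sqrt(C1 + y^2)
 u(y) = sqrt(C1 + y^2)


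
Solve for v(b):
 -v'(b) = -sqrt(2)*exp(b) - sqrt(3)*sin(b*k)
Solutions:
 v(b) = C1 + sqrt(2)*exp(b) - sqrt(3)*cos(b*k)/k


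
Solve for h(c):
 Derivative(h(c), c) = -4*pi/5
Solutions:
 h(c) = C1 - 4*pi*c/5


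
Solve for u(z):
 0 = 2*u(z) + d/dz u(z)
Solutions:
 u(z) = C1*exp(-2*z)


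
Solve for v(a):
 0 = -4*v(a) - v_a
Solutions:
 v(a) = C1*exp(-4*a)


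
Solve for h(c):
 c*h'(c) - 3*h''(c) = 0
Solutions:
 h(c) = C1 + C2*erfi(sqrt(6)*c/6)


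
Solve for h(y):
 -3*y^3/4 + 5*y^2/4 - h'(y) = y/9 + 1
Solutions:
 h(y) = C1 - 3*y^4/16 + 5*y^3/12 - y^2/18 - y


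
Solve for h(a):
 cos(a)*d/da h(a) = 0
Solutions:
 h(a) = C1


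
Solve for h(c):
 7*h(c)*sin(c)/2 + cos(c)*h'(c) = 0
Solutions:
 h(c) = C1*cos(c)^(7/2)


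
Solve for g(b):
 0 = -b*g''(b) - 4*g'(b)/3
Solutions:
 g(b) = C1 + C2/b^(1/3)


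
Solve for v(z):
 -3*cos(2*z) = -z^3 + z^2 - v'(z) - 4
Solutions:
 v(z) = C1 - z^4/4 + z^3/3 - 4*z + 3*sin(2*z)/2


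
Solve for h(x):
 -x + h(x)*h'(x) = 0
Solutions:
 h(x) = -sqrt(C1 + x^2)
 h(x) = sqrt(C1 + x^2)


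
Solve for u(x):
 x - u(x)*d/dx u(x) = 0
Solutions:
 u(x) = -sqrt(C1 + x^2)
 u(x) = sqrt(C1 + x^2)


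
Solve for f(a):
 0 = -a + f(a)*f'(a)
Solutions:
 f(a) = -sqrt(C1 + a^2)
 f(a) = sqrt(C1 + a^2)


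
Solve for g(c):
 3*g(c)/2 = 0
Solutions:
 g(c) = 0


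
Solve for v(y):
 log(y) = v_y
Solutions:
 v(y) = C1 + y*log(y) - y


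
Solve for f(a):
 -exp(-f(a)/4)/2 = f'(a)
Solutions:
 f(a) = 4*log(C1 - a/8)


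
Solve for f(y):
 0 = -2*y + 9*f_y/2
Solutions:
 f(y) = C1 + 2*y^2/9


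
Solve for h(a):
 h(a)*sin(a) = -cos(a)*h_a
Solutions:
 h(a) = C1*cos(a)


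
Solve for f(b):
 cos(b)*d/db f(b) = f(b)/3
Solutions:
 f(b) = C1*(sin(b) + 1)^(1/6)/(sin(b) - 1)^(1/6)


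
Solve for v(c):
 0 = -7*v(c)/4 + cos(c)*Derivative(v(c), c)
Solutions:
 v(c) = C1*(sin(c) + 1)^(7/8)/(sin(c) - 1)^(7/8)


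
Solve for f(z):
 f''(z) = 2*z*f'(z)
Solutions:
 f(z) = C1 + C2*erfi(z)


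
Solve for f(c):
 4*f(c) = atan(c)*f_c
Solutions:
 f(c) = C1*exp(4*Integral(1/atan(c), c))


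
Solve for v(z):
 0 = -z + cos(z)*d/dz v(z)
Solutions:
 v(z) = C1 + Integral(z/cos(z), z)


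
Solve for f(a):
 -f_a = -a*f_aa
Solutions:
 f(a) = C1 + C2*a^2


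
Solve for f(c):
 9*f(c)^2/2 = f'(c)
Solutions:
 f(c) = -2/(C1 + 9*c)


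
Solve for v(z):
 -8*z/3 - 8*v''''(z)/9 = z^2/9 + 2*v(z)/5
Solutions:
 v(z) = -5*z^2/18 - 20*z/3 + (C1*sin(sqrt(3)*5^(3/4)*z/10) + C2*cos(sqrt(3)*5^(3/4)*z/10))*exp(-sqrt(3)*5^(3/4)*z/10) + (C3*sin(sqrt(3)*5^(3/4)*z/10) + C4*cos(sqrt(3)*5^(3/4)*z/10))*exp(sqrt(3)*5^(3/4)*z/10)


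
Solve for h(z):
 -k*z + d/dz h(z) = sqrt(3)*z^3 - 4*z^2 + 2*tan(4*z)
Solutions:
 h(z) = C1 + k*z^2/2 + sqrt(3)*z^4/4 - 4*z^3/3 - log(cos(4*z))/2


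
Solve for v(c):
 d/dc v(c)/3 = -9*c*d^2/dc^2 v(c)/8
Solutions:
 v(c) = C1 + C2*c^(19/27)


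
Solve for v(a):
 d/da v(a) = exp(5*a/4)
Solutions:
 v(a) = C1 + 4*exp(5*a/4)/5


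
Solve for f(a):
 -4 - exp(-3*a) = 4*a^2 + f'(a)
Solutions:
 f(a) = C1 - 4*a^3/3 - 4*a + exp(-3*a)/3


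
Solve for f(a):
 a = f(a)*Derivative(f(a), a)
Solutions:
 f(a) = -sqrt(C1 + a^2)
 f(a) = sqrt(C1 + a^2)


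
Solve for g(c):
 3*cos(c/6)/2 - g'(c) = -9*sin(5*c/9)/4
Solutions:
 g(c) = C1 + 9*sin(c/6) - 81*cos(5*c/9)/20


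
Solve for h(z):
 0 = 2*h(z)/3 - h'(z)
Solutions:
 h(z) = C1*exp(2*z/3)


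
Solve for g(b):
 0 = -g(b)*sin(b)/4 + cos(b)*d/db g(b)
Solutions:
 g(b) = C1/cos(b)^(1/4)


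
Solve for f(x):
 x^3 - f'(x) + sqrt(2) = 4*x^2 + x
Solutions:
 f(x) = C1 + x^4/4 - 4*x^3/3 - x^2/2 + sqrt(2)*x


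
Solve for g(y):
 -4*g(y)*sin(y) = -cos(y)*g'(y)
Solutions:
 g(y) = C1/cos(y)^4


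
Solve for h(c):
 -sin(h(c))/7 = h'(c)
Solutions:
 c/7 + log(cos(h(c)) - 1)/2 - log(cos(h(c)) + 1)/2 = C1


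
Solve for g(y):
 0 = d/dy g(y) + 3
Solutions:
 g(y) = C1 - 3*y


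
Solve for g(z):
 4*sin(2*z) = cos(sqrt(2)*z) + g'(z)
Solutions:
 g(z) = C1 - sqrt(2)*sin(sqrt(2)*z)/2 - 2*cos(2*z)


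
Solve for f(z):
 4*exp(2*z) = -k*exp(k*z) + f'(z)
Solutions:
 f(z) = C1 + 2*exp(2*z) + exp(k*z)


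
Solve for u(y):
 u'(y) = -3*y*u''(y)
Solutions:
 u(y) = C1 + C2*y^(2/3)


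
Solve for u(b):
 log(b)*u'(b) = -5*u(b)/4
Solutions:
 u(b) = C1*exp(-5*li(b)/4)


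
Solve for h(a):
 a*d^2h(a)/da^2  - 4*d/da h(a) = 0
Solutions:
 h(a) = C1 + C2*a^5


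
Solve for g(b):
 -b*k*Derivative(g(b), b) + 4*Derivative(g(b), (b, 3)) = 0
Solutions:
 g(b) = C1 + Integral(C2*airyai(2^(1/3)*b*k^(1/3)/2) + C3*airybi(2^(1/3)*b*k^(1/3)/2), b)


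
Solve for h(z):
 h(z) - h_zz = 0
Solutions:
 h(z) = C1*exp(-z) + C2*exp(z)


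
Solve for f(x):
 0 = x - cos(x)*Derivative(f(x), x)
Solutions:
 f(x) = C1 + Integral(x/cos(x), x)


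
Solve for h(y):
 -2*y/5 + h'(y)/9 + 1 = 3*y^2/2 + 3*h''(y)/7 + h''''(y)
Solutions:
 h(y) = C1 + C2*exp(-y*(-6*882^(1/3)/(49 + sqrt(4669))^(1/3) + 84^(1/3)*(49 + sqrt(4669))^(1/3))/84)*sin(3^(1/6)*y*(18*98^(1/3)/(49 + sqrt(4669))^(1/3) + 28^(1/3)*3^(2/3)*(49 + sqrt(4669))^(1/3))/84) + C3*exp(-y*(-6*882^(1/3)/(49 + sqrt(4669))^(1/3) + 84^(1/3)*(49 + sqrt(4669))^(1/3))/84)*cos(3^(1/6)*y*(18*98^(1/3)/(49 + sqrt(4669))^(1/3) + 28^(1/3)*3^(2/3)*(49 + sqrt(4669))^(1/3))/84) + C4*exp(y*(-6*882^(1/3)/(49 + sqrt(4669))^(1/3) + 84^(1/3)*(49 + sqrt(4669))^(1/3))/42) + 9*y^3/2 + 3771*y^2/70 + 99612*y/245


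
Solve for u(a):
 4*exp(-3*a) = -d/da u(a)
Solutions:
 u(a) = C1 + 4*exp(-3*a)/3


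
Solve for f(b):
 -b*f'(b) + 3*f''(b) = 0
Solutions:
 f(b) = C1 + C2*erfi(sqrt(6)*b/6)


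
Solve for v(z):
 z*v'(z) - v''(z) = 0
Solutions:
 v(z) = C1 + C2*erfi(sqrt(2)*z/2)


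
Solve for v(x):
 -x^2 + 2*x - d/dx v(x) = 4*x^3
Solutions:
 v(x) = C1 - x^4 - x^3/3 + x^2


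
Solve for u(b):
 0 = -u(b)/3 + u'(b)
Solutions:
 u(b) = C1*exp(b/3)


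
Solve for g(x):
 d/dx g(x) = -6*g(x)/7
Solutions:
 g(x) = C1*exp(-6*x/7)


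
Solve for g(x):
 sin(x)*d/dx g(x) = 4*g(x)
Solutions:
 g(x) = C1*(cos(x)^2 - 2*cos(x) + 1)/(cos(x)^2 + 2*cos(x) + 1)


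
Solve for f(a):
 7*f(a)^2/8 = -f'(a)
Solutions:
 f(a) = 8/(C1 + 7*a)


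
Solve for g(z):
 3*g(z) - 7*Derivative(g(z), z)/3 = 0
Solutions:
 g(z) = C1*exp(9*z/7)


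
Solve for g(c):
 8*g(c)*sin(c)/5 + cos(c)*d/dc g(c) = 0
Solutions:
 g(c) = C1*cos(c)^(8/5)


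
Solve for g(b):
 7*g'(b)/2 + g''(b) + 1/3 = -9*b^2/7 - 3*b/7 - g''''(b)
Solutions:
 g(b) = C1 + C2*exp(-6^(1/3)*b*(-(63 + sqrt(4017))^(1/3) + 2*6^(1/3)/(63 + sqrt(4017))^(1/3))/12)*sin(2^(1/3)*3^(1/6)*b*(6*2^(1/3)/(63 + sqrt(4017))^(1/3) + 3^(2/3)*(63 + sqrt(4017))^(1/3))/12) + C3*exp(-6^(1/3)*b*(-(63 + sqrt(4017))^(1/3) + 2*6^(1/3)/(63 + sqrt(4017))^(1/3))/12)*cos(2^(1/3)*3^(1/6)*b*(6*2^(1/3)/(63 + sqrt(4017))^(1/3) + 3^(2/3)*(63 + sqrt(4017))^(1/3))/12) + C4*exp(6^(1/3)*b*(-(63 + sqrt(4017))^(1/3) + 2*6^(1/3)/(63 + sqrt(4017))^(1/3))/6) - 6*b^3/49 + 15*b^2/343 - 866*b/7203


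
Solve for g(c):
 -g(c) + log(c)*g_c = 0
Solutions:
 g(c) = C1*exp(li(c))


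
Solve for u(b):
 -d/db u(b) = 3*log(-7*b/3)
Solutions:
 u(b) = C1 - 3*b*log(-b) + 3*b*(-log(7) + 1 + log(3))


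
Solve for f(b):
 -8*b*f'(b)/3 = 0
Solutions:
 f(b) = C1


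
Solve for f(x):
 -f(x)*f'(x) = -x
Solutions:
 f(x) = -sqrt(C1 + x^2)
 f(x) = sqrt(C1 + x^2)


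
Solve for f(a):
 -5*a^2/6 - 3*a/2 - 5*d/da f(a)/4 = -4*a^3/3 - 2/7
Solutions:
 f(a) = C1 + 4*a^4/15 - 2*a^3/9 - 3*a^2/5 + 8*a/35


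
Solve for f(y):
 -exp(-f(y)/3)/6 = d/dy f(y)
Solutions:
 f(y) = 3*log(C1 - y/18)


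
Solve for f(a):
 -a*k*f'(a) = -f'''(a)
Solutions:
 f(a) = C1 + Integral(C2*airyai(a*k^(1/3)) + C3*airybi(a*k^(1/3)), a)


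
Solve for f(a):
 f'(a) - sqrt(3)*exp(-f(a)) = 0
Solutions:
 f(a) = log(C1 + sqrt(3)*a)


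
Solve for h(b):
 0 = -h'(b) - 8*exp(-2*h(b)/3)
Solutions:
 h(b) = 3*log(-sqrt(C1 - 8*b)) - 3*log(3) + 3*log(6)/2
 h(b) = 3*log(C1 - 8*b)/2 - 3*log(3) + 3*log(6)/2


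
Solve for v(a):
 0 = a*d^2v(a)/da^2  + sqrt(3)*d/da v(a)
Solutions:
 v(a) = C1 + C2*a^(1 - sqrt(3))


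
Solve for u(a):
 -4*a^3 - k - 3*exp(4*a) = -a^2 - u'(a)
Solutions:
 u(a) = C1 + a^4 - a^3/3 + a*k + 3*exp(4*a)/4


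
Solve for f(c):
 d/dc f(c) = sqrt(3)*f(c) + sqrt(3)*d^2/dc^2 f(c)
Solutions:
 f(c) = (C1*sin(sqrt(33)*c/6) + C2*cos(sqrt(33)*c/6))*exp(sqrt(3)*c/6)


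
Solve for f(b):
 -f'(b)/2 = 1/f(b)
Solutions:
 f(b) = -sqrt(C1 - 4*b)
 f(b) = sqrt(C1 - 4*b)


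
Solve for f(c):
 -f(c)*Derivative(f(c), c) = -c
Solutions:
 f(c) = -sqrt(C1 + c^2)
 f(c) = sqrt(C1 + c^2)


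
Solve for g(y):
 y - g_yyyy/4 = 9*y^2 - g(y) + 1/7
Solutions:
 g(y) = C1*exp(-sqrt(2)*y) + C2*exp(sqrt(2)*y) + C3*sin(sqrt(2)*y) + C4*cos(sqrt(2)*y) + 9*y^2 - y + 1/7


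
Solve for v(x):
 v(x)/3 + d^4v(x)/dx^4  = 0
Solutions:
 v(x) = (C1*sin(sqrt(2)*3^(3/4)*x/6) + C2*cos(sqrt(2)*3^(3/4)*x/6))*exp(-sqrt(2)*3^(3/4)*x/6) + (C3*sin(sqrt(2)*3^(3/4)*x/6) + C4*cos(sqrt(2)*3^(3/4)*x/6))*exp(sqrt(2)*3^(3/4)*x/6)


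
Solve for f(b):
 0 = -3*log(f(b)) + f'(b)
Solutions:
 li(f(b)) = C1 + 3*b


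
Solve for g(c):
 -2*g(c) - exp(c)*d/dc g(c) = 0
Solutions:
 g(c) = C1*exp(2*exp(-c))


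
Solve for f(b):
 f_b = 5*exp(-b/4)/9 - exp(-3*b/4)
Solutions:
 f(b) = C1 - 20*exp(-b/4)/9 + 4*exp(-3*b/4)/3


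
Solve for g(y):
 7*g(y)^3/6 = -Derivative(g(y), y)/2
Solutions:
 g(y) = -sqrt(6)*sqrt(-1/(C1 - 7*y))/2
 g(y) = sqrt(6)*sqrt(-1/(C1 - 7*y))/2


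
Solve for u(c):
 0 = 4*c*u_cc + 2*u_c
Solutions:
 u(c) = C1 + C2*sqrt(c)


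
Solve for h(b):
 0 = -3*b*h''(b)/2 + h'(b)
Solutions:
 h(b) = C1 + C2*b^(5/3)


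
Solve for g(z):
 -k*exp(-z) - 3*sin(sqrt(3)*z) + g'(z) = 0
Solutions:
 g(z) = C1 - k*exp(-z) - sqrt(3)*cos(sqrt(3)*z)


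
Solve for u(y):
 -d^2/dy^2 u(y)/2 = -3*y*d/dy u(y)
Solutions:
 u(y) = C1 + C2*erfi(sqrt(3)*y)


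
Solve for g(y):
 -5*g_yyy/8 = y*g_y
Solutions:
 g(y) = C1 + Integral(C2*airyai(-2*5^(2/3)*y/5) + C3*airybi(-2*5^(2/3)*y/5), y)


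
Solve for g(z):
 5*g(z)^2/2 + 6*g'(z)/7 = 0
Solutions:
 g(z) = 12/(C1 + 35*z)


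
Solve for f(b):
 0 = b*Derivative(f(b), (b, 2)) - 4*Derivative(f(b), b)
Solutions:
 f(b) = C1 + C2*b^5


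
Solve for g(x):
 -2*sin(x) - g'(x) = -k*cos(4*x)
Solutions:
 g(x) = C1 + k*sin(4*x)/4 + 2*cos(x)


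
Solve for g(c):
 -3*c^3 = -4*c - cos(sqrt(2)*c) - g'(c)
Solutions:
 g(c) = C1 + 3*c^4/4 - 2*c^2 - sqrt(2)*sin(sqrt(2)*c)/2


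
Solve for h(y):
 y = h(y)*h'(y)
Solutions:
 h(y) = -sqrt(C1 + y^2)
 h(y) = sqrt(C1 + y^2)


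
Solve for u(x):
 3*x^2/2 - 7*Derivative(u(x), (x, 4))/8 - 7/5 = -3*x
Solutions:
 u(x) = C1 + C2*x + C3*x^2 + C4*x^3 + x^6/210 + x^5/35 - x^4/15


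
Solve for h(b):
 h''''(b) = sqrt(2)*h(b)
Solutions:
 h(b) = C1*exp(-2^(1/8)*b) + C2*exp(2^(1/8)*b) + C3*sin(2^(1/8)*b) + C4*cos(2^(1/8)*b)


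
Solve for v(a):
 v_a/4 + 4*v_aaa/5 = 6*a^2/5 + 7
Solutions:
 v(a) = C1 + C2*sin(sqrt(5)*a/4) + C3*cos(sqrt(5)*a/4) + 8*a^3/5 - 68*a/25


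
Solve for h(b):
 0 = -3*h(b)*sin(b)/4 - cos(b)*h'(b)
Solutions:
 h(b) = C1*cos(b)^(3/4)


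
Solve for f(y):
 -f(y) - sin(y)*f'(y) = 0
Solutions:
 f(y) = C1*sqrt(cos(y) + 1)/sqrt(cos(y) - 1)


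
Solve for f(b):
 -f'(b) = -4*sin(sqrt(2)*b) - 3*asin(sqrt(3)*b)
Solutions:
 f(b) = C1 + 3*b*asin(sqrt(3)*b) + sqrt(3)*sqrt(1 - 3*b^2) - 2*sqrt(2)*cos(sqrt(2)*b)


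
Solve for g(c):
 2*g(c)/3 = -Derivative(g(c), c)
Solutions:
 g(c) = C1*exp(-2*c/3)


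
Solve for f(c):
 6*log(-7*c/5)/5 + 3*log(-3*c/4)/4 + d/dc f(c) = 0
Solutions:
 f(c) = C1 - 39*c*log(-c)/20 + 3*c*(-8*log(7) - 5*log(3) + 10*log(2) + 8*log(5) + 13)/20


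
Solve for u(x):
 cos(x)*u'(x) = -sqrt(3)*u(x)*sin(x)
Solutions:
 u(x) = C1*cos(x)^(sqrt(3))


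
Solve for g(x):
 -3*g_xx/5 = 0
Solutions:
 g(x) = C1 + C2*x


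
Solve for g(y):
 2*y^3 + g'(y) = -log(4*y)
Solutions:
 g(y) = C1 - y^4/2 - y*log(y) - y*log(4) + y


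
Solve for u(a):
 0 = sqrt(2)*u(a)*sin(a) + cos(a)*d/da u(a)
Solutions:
 u(a) = C1*cos(a)^(sqrt(2))


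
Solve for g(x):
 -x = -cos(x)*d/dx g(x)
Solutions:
 g(x) = C1 + Integral(x/cos(x), x)


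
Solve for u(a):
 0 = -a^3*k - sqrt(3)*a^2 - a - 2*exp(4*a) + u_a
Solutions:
 u(a) = C1 + a^4*k/4 + sqrt(3)*a^3/3 + a^2/2 + exp(4*a)/2


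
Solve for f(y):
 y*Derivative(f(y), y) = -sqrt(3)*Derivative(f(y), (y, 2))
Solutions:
 f(y) = C1 + C2*erf(sqrt(2)*3^(3/4)*y/6)


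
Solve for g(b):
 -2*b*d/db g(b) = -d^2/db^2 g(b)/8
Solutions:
 g(b) = C1 + C2*erfi(2*sqrt(2)*b)


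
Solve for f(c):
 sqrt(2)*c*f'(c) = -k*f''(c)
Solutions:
 f(c) = C1 + C2*sqrt(k)*erf(2^(3/4)*c*sqrt(1/k)/2)


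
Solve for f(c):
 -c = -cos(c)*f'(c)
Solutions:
 f(c) = C1 + Integral(c/cos(c), c)


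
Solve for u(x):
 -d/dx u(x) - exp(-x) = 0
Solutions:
 u(x) = C1 + exp(-x)


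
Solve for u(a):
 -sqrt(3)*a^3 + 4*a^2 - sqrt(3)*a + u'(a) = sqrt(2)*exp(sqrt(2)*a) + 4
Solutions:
 u(a) = C1 + sqrt(3)*a^4/4 - 4*a^3/3 + sqrt(3)*a^2/2 + 4*a + exp(sqrt(2)*a)


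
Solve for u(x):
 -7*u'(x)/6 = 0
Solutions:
 u(x) = C1


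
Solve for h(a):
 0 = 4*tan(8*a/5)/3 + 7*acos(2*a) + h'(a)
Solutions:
 h(a) = C1 - 7*a*acos(2*a) + 7*sqrt(1 - 4*a^2)/2 + 5*log(cos(8*a/5))/6


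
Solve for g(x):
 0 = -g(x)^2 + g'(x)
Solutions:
 g(x) = -1/(C1 + x)


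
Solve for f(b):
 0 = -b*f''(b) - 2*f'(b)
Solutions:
 f(b) = C1 + C2/b


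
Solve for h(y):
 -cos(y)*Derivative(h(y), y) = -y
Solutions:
 h(y) = C1 + Integral(y/cos(y), y)


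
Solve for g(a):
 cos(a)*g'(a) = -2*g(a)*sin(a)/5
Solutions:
 g(a) = C1*cos(a)^(2/5)


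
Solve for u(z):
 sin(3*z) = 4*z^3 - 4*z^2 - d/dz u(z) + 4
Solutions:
 u(z) = C1 + z^4 - 4*z^3/3 + 4*z + cos(3*z)/3


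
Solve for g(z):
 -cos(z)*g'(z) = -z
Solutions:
 g(z) = C1 + Integral(z/cos(z), z)


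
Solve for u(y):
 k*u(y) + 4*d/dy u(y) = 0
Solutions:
 u(y) = C1*exp(-k*y/4)


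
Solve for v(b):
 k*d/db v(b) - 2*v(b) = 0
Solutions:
 v(b) = C1*exp(2*b/k)


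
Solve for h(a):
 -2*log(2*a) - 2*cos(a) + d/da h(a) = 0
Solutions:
 h(a) = C1 + 2*a*log(a) - 2*a + 2*a*log(2) + 2*sin(a)


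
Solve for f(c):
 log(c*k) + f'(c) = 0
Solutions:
 f(c) = C1 - c*log(c*k) + c


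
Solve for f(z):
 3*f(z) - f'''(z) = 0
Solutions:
 f(z) = C3*exp(3^(1/3)*z) + (C1*sin(3^(5/6)*z/2) + C2*cos(3^(5/6)*z/2))*exp(-3^(1/3)*z/2)


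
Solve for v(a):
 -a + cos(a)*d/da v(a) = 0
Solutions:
 v(a) = C1 + Integral(a/cos(a), a)


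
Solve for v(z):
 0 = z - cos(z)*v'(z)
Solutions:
 v(z) = C1 + Integral(z/cos(z), z)


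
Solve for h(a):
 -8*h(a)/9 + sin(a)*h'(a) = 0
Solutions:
 h(a) = C1*(cos(a) - 1)^(4/9)/(cos(a) + 1)^(4/9)


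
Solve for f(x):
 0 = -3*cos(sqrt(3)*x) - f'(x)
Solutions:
 f(x) = C1 - sqrt(3)*sin(sqrt(3)*x)


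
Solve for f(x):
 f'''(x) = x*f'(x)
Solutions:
 f(x) = C1 + Integral(C2*airyai(x) + C3*airybi(x), x)


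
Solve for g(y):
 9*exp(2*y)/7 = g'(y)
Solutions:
 g(y) = C1 + 9*exp(2*y)/14


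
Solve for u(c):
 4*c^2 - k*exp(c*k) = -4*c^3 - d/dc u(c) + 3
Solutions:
 u(c) = C1 - c^4 - 4*c^3/3 + 3*c + exp(c*k)


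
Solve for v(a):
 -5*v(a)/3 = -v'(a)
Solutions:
 v(a) = C1*exp(5*a/3)


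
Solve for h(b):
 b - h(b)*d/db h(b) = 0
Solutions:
 h(b) = -sqrt(C1 + b^2)
 h(b) = sqrt(C1 + b^2)


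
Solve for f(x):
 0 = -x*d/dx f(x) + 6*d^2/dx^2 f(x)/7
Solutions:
 f(x) = C1 + C2*erfi(sqrt(21)*x/6)


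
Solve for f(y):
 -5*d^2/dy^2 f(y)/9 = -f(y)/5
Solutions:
 f(y) = C1*exp(-3*y/5) + C2*exp(3*y/5)


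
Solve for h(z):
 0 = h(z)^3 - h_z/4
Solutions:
 h(z) = -sqrt(2)*sqrt(-1/(C1 + 4*z))/2
 h(z) = sqrt(2)*sqrt(-1/(C1 + 4*z))/2


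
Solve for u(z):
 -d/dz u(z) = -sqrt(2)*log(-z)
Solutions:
 u(z) = C1 + sqrt(2)*z*log(-z) - sqrt(2)*z


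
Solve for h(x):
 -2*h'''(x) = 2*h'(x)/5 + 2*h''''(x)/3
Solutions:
 h(x) = C1 + C2*exp(x*(-1 + 10^(1/3)/(2*(sqrt(69) + 13)^(1/3)) + 10^(2/3)*(sqrt(69) + 13)^(1/3)/20))*sin(10^(1/3)*sqrt(3)*x*(-10^(1/3)*(sqrt(69) + 13)^(1/3) + 10/(sqrt(69) + 13)^(1/3))/20) + C3*exp(x*(-1 + 10^(1/3)/(2*(sqrt(69) + 13)^(1/3)) + 10^(2/3)*(sqrt(69) + 13)^(1/3)/20))*cos(10^(1/3)*sqrt(3)*x*(-10^(1/3)*(sqrt(69) + 13)^(1/3) + 10/(sqrt(69) + 13)^(1/3))/20) + C4*exp(-x*(10^(1/3)/(sqrt(69) + 13)^(1/3) + 1 + 10^(2/3)*(sqrt(69) + 13)^(1/3)/10))


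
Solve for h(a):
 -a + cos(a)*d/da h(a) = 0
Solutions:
 h(a) = C1 + Integral(a/cos(a), a)


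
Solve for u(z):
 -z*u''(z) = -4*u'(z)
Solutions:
 u(z) = C1 + C2*z^5


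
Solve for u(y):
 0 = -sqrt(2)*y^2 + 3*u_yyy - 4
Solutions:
 u(y) = C1 + C2*y + C3*y^2 + sqrt(2)*y^5/180 + 2*y^3/9


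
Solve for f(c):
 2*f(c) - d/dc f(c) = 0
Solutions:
 f(c) = C1*exp(2*c)


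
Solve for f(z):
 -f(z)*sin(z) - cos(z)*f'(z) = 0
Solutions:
 f(z) = C1*cos(z)


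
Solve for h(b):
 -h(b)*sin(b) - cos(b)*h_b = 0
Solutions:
 h(b) = C1*cos(b)


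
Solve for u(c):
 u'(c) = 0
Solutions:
 u(c) = C1


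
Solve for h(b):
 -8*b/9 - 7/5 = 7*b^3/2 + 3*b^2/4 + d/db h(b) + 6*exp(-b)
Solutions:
 h(b) = C1 - 7*b^4/8 - b^3/4 - 4*b^2/9 - 7*b/5 + 6*exp(-b)


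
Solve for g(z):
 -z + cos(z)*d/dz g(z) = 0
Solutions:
 g(z) = C1 + Integral(z/cos(z), z)


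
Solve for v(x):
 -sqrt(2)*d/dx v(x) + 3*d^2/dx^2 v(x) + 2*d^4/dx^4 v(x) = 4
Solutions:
 v(x) = C1 + C2*exp(sqrt(2)*x*(-(1 + sqrt(2))^(1/3) + (1 + sqrt(2))^(-1/3))/4)*sin(sqrt(6)*x*((1 + sqrt(2))^(-1/3) + (1 + sqrt(2))^(1/3))/4) + C3*exp(sqrt(2)*x*(-(1 + sqrt(2))^(1/3) + (1 + sqrt(2))^(-1/3))/4)*cos(sqrt(6)*x*((1 + sqrt(2))^(-1/3) + (1 + sqrt(2))^(1/3))/4) + C4*exp(-sqrt(2)*x*(-(1 + sqrt(2))^(1/3) + (1 + sqrt(2))^(-1/3))/2) - 2*sqrt(2)*x


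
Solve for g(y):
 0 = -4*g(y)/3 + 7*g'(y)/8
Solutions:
 g(y) = C1*exp(32*y/21)


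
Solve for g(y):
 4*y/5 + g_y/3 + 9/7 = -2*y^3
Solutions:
 g(y) = C1 - 3*y^4/2 - 6*y^2/5 - 27*y/7


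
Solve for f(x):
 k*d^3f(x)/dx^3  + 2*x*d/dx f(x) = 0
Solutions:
 f(x) = C1 + Integral(C2*airyai(2^(1/3)*x*(-1/k)^(1/3)) + C3*airybi(2^(1/3)*x*(-1/k)^(1/3)), x)


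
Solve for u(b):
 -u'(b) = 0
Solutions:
 u(b) = C1


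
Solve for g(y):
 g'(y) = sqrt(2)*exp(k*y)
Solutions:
 g(y) = C1 + sqrt(2)*exp(k*y)/k


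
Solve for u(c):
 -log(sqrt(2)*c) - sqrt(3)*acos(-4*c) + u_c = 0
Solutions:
 u(c) = C1 + c*log(c) - c + c*log(2)/2 + sqrt(3)*(c*acos(-4*c) + sqrt(1 - 16*c^2)/4)


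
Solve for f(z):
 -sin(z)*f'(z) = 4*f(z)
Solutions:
 f(z) = C1*(cos(z)^2 + 2*cos(z) + 1)/(cos(z)^2 - 2*cos(z) + 1)


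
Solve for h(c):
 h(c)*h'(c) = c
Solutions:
 h(c) = -sqrt(C1 + c^2)
 h(c) = sqrt(C1 + c^2)


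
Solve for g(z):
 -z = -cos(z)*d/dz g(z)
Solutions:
 g(z) = C1 + Integral(z/cos(z), z)


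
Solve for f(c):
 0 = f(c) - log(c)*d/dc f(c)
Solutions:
 f(c) = C1*exp(li(c))


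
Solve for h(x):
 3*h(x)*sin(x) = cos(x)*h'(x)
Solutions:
 h(x) = C1/cos(x)^3


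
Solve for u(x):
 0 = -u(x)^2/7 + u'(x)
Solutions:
 u(x) = -7/(C1 + x)


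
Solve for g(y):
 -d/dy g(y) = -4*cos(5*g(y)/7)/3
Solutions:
 -4*y/3 - 7*log(sin(5*g(y)/7) - 1)/10 + 7*log(sin(5*g(y)/7) + 1)/10 = C1


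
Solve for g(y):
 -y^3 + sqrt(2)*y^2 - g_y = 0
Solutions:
 g(y) = C1 - y^4/4 + sqrt(2)*y^3/3


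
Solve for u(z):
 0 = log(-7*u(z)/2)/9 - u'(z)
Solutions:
 -9*Integral(1/(log(-_y) - log(2) + log(7)), (_y, u(z))) = C1 - z


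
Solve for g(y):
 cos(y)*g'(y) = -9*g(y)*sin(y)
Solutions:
 g(y) = C1*cos(y)^9


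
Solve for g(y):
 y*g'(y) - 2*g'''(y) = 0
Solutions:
 g(y) = C1 + Integral(C2*airyai(2^(2/3)*y/2) + C3*airybi(2^(2/3)*y/2), y)


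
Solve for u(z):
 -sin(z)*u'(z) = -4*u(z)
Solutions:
 u(z) = C1*(cos(z)^2 - 2*cos(z) + 1)/(cos(z)^2 + 2*cos(z) + 1)


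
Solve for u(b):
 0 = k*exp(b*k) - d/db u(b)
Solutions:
 u(b) = C1 + exp(b*k)


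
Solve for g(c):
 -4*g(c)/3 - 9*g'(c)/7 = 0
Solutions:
 g(c) = C1*exp(-28*c/27)


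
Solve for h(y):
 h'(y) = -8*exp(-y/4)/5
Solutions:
 h(y) = C1 + 32*exp(-y/4)/5


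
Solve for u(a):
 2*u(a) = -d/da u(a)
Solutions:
 u(a) = C1*exp(-2*a)


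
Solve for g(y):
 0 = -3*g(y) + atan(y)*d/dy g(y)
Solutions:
 g(y) = C1*exp(3*Integral(1/atan(y), y))


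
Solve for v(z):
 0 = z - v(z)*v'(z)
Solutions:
 v(z) = -sqrt(C1 + z^2)
 v(z) = sqrt(C1 + z^2)


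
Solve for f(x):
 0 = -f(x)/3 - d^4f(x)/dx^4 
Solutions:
 f(x) = (C1*sin(sqrt(2)*3^(3/4)*x/6) + C2*cos(sqrt(2)*3^(3/4)*x/6))*exp(-sqrt(2)*3^(3/4)*x/6) + (C3*sin(sqrt(2)*3^(3/4)*x/6) + C4*cos(sqrt(2)*3^(3/4)*x/6))*exp(sqrt(2)*3^(3/4)*x/6)


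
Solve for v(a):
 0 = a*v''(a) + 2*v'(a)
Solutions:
 v(a) = C1 + C2/a


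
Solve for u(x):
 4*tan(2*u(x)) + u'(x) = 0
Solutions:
 u(x) = -asin(C1*exp(-8*x))/2 + pi/2
 u(x) = asin(C1*exp(-8*x))/2


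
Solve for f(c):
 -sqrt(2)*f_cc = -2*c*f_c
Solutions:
 f(c) = C1 + C2*erfi(2^(3/4)*c/2)


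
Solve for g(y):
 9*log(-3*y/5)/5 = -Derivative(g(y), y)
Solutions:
 g(y) = C1 - 9*y*log(-y)/5 + 9*y*(-log(3) + 1 + log(5))/5


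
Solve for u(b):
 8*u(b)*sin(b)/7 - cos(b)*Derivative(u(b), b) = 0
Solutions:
 u(b) = C1/cos(b)^(8/7)


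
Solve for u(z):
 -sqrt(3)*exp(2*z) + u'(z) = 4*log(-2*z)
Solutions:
 u(z) = C1 + 4*z*log(-z) + 4*z*(-1 + log(2)) + sqrt(3)*exp(2*z)/2


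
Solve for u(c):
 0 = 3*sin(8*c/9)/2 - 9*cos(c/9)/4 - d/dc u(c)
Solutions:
 u(c) = C1 - 81*sin(c/9)/4 - 27*cos(8*c/9)/16


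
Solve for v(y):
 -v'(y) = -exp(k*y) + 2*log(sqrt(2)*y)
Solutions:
 v(y) = C1 - 2*y*log(y) + y*(2 - log(2)) + Piecewise((exp(k*y)/k, Ne(k, 0)), (y, True))


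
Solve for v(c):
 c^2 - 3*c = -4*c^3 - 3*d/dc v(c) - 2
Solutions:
 v(c) = C1 - c^4/3 - c^3/9 + c^2/2 - 2*c/3


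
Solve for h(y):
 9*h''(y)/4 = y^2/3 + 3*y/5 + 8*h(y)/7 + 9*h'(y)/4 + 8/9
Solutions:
 h(y) = C1*exp(y*(21 - sqrt(1337))/42) + C2*exp(y*(21 + sqrt(1337))/42) - 7*y^2/24 + 399*y/640 - 581273/184320


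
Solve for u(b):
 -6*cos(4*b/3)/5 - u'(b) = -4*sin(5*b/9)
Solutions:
 u(b) = C1 - 9*sin(4*b/3)/10 - 36*cos(5*b/9)/5


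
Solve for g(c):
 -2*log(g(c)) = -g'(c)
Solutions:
 li(g(c)) = C1 + 2*c


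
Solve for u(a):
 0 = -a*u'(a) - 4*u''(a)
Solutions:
 u(a) = C1 + C2*erf(sqrt(2)*a/4)


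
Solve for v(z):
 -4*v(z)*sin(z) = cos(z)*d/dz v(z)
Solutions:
 v(z) = C1*cos(z)^4


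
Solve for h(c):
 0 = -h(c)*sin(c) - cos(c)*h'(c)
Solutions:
 h(c) = C1*cos(c)


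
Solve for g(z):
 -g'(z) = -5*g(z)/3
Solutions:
 g(z) = C1*exp(5*z/3)


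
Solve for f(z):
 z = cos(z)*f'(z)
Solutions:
 f(z) = C1 + Integral(z/cos(z), z)


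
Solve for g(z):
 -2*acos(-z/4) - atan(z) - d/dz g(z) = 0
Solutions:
 g(z) = C1 - 2*z*acos(-z/4) - z*atan(z) - 2*sqrt(16 - z^2) + log(z^2 + 1)/2


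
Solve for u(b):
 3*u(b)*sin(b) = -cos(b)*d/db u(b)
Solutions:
 u(b) = C1*cos(b)^3


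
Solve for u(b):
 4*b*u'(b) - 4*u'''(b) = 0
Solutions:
 u(b) = C1 + Integral(C2*airyai(b) + C3*airybi(b), b)


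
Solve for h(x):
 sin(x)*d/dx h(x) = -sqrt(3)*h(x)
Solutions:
 h(x) = C1*(cos(x) + 1)^(sqrt(3)/2)/(cos(x) - 1)^(sqrt(3)/2)


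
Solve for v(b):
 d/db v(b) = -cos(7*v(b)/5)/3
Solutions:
 b/3 - 5*log(sin(7*v(b)/5) - 1)/14 + 5*log(sin(7*v(b)/5) + 1)/14 = C1


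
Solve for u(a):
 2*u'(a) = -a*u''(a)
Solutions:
 u(a) = C1 + C2/a


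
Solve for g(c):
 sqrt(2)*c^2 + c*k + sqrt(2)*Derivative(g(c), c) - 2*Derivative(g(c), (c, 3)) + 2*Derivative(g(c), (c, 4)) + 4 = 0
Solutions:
 g(c) = C1 + C2*exp(c*((-1 + sqrt(-4 + (-4 + 27*sqrt(2))^2/4)/2 + 27*sqrt(2)/4)^(-1/3) + 2 + (-1 + sqrt(-4 + (-4 + 27*sqrt(2))^2/4)/2 + 27*sqrt(2)/4)^(1/3))/6)*sin(sqrt(3)*c*(-(-1 + sqrt(-4 + (-2 + 27*sqrt(2)/2)^2)/2 + 27*sqrt(2)/4)^(1/3) + (-1 + sqrt(-4 + (-2 + 27*sqrt(2)/2)^2)/2 + 27*sqrt(2)/4)^(-1/3))/6) + C3*exp(c*((-1 + sqrt(-4 + (-4 + 27*sqrt(2))^2/4)/2 + 27*sqrt(2)/4)^(-1/3) + 2 + (-1 + sqrt(-4 + (-4 + 27*sqrt(2))^2/4)/2 + 27*sqrt(2)/4)^(1/3))/6)*cos(sqrt(3)*c*(-(-1 + sqrt(-4 + (-2 + 27*sqrt(2)/2)^2)/2 + 27*sqrt(2)/4)^(1/3) + (-1 + sqrt(-4 + (-2 + 27*sqrt(2)/2)^2)/2 + 27*sqrt(2)/4)^(-1/3))/6) + C4*exp(c*(-(-1 + sqrt(-4 + (-4 + 27*sqrt(2))^2/4)/2 + 27*sqrt(2)/4)^(1/3) - 1/(-1 + sqrt(-4 + (-4 + 27*sqrt(2))^2/4)/2 + 27*sqrt(2)/4)^(1/3) + 1)/3) - c^3/3 - sqrt(2)*c^2*k/4 - 4*sqrt(2)*c


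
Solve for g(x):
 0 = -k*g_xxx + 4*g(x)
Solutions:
 g(x) = C1*exp(2^(2/3)*x*(1/k)^(1/3)) + C2*exp(2^(2/3)*x*(-1 + sqrt(3)*I)*(1/k)^(1/3)/2) + C3*exp(-2^(2/3)*x*(1 + sqrt(3)*I)*(1/k)^(1/3)/2)


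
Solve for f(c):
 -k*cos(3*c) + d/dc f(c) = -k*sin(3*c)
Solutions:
 f(c) = C1 + sqrt(2)*k*sin(3*c + pi/4)/3


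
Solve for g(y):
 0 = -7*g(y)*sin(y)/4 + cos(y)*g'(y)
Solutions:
 g(y) = C1/cos(y)^(7/4)


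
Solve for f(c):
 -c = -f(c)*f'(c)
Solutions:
 f(c) = -sqrt(C1 + c^2)
 f(c) = sqrt(C1 + c^2)


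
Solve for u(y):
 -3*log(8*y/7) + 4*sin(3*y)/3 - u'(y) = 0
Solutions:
 u(y) = C1 - 3*y*log(y) - 9*y*log(2) + 3*y + 3*y*log(7) - 4*cos(3*y)/9


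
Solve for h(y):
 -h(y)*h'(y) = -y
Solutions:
 h(y) = -sqrt(C1 + y^2)
 h(y) = sqrt(C1 + y^2)


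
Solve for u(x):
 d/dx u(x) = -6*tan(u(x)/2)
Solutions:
 u(x) = -2*asin(C1*exp(-3*x)) + 2*pi
 u(x) = 2*asin(C1*exp(-3*x))


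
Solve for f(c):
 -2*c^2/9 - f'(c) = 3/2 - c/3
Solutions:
 f(c) = C1 - 2*c^3/27 + c^2/6 - 3*c/2


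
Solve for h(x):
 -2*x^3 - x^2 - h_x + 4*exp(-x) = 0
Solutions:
 h(x) = C1 - x^4/2 - x^3/3 - 4*exp(-x)


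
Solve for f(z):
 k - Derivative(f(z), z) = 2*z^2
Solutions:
 f(z) = C1 + k*z - 2*z^3/3


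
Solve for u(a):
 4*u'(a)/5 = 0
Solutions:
 u(a) = C1


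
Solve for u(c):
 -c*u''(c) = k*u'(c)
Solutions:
 u(c) = C1 + c^(1 - re(k))*(C2*sin(log(c)*Abs(im(k))) + C3*cos(log(c)*im(k)))


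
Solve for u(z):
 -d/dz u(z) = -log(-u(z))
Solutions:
 -li(-u(z)) = C1 + z


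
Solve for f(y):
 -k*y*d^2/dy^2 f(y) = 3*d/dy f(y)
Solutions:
 f(y) = C1 + y^(((re(k) - 3)*re(k) + im(k)^2)/(re(k)^2 + im(k)^2))*(C2*sin(3*log(y)*Abs(im(k))/(re(k)^2 + im(k)^2)) + C3*cos(3*log(y)*im(k)/(re(k)^2 + im(k)^2)))


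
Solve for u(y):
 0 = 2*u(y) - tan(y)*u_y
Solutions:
 u(y) = C1*sin(y)^2


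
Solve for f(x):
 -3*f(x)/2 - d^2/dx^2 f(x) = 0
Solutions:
 f(x) = C1*sin(sqrt(6)*x/2) + C2*cos(sqrt(6)*x/2)


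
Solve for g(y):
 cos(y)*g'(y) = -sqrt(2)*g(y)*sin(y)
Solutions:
 g(y) = C1*cos(y)^(sqrt(2))


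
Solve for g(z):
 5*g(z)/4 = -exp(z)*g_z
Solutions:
 g(z) = C1*exp(5*exp(-z)/4)


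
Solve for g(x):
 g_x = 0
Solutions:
 g(x) = C1


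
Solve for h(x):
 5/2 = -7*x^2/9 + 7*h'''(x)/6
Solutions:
 h(x) = C1 + C2*x + C3*x^2 + x^5/90 + 5*x^3/14


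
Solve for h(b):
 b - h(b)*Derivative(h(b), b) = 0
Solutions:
 h(b) = -sqrt(C1 + b^2)
 h(b) = sqrt(C1 + b^2)


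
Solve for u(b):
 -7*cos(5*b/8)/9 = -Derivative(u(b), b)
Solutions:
 u(b) = C1 + 56*sin(5*b/8)/45


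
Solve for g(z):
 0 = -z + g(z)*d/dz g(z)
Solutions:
 g(z) = -sqrt(C1 + z^2)
 g(z) = sqrt(C1 + z^2)


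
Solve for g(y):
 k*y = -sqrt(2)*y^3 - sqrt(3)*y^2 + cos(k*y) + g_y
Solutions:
 g(y) = C1 + k*y^2/2 + sqrt(2)*y^4/4 + sqrt(3)*y^3/3 - sin(k*y)/k


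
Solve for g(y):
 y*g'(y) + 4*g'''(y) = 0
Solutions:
 g(y) = C1 + Integral(C2*airyai(-2^(1/3)*y/2) + C3*airybi(-2^(1/3)*y/2), y)


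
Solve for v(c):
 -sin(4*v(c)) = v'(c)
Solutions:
 v(c) = -acos((-C1 - exp(8*c))/(C1 - exp(8*c)))/4 + pi/2
 v(c) = acos((-C1 - exp(8*c))/(C1 - exp(8*c)))/4


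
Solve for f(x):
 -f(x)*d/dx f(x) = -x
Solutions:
 f(x) = -sqrt(C1 + x^2)
 f(x) = sqrt(C1 + x^2)


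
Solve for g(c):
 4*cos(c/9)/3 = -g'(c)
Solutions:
 g(c) = C1 - 12*sin(c/9)


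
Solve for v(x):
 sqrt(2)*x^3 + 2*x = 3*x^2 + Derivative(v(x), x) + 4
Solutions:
 v(x) = C1 + sqrt(2)*x^4/4 - x^3 + x^2 - 4*x


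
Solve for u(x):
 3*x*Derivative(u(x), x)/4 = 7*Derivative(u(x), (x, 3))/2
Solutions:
 u(x) = C1 + Integral(C2*airyai(14^(2/3)*3^(1/3)*x/14) + C3*airybi(14^(2/3)*3^(1/3)*x/14), x)


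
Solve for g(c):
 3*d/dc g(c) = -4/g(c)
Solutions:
 g(c) = -sqrt(C1 - 24*c)/3
 g(c) = sqrt(C1 - 24*c)/3


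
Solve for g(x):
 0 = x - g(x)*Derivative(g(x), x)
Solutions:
 g(x) = -sqrt(C1 + x^2)
 g(x) = sqrt(C1 + x^2)


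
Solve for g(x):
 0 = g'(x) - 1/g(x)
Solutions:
 g(x) = -sqrt(C1 + 2*x)
 g(x) = sqrt(C1 + 2*x)


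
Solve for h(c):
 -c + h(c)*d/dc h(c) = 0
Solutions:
 h(c) = -sqrt(C1 + c^2)
 h(c) = sqrt(C1 + c^2)


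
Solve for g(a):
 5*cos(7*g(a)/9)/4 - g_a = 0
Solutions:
 -5*a/4 - 9*log(sin(7*g(a)/9) - 1)/14 + 9*log(sin(7*g(a)/9) + 1)/14 = C1


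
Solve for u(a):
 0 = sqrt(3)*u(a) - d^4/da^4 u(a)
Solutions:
 u(a) = C1*exp(-3^(1/8)*a) + C2*exp(3^(1/8)*a) + C3*sin(3^(1/8)*a) + C4*cos(3^(1/8)*a)


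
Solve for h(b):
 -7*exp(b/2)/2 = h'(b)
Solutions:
 h(b) = C1 - 7*exp(b/2)


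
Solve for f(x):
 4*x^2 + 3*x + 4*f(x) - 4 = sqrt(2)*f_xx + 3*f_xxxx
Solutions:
 f(x) = C1*exp(-2^(3/4)*sqrt(3)*x/3) + C2*exp(2^(3/4)*sqrt(3)*x/3) + C3*sin(2^(1/4)*x) + C4*cos(2^(1/4)*x) - x^2 - 3*x/4 - sqrt(2)/2 + 1


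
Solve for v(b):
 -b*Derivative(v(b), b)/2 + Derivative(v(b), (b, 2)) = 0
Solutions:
 v(b) = C1 + C2*erfi(b/2)
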